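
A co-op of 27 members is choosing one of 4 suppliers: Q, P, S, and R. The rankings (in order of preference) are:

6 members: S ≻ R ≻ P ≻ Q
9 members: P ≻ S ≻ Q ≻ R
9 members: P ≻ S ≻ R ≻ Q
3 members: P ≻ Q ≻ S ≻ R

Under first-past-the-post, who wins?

First-place votes: Q 0, P 21, S 6, R 0.
P has the most first-place votes.

P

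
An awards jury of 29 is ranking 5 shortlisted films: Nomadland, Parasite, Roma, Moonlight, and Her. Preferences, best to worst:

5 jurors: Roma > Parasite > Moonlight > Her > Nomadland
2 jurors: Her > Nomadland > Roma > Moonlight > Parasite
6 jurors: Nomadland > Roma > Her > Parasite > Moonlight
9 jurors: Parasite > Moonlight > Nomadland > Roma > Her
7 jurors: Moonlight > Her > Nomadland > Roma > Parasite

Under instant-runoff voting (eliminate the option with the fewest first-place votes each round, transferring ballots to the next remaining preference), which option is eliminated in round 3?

Moonlight

Round 1: Nomadland 6, Parasite 9, Roma 5, Moonlight 7, Her 2. Eliminate Her.
Round 2: Nomadland 8, Parasite 9, Roma 5, Moonlight 7. Eliminate Roma.
Round 3: Nomadland 8, Parasite 14, Moonlight 7. Eliminate Moonlight.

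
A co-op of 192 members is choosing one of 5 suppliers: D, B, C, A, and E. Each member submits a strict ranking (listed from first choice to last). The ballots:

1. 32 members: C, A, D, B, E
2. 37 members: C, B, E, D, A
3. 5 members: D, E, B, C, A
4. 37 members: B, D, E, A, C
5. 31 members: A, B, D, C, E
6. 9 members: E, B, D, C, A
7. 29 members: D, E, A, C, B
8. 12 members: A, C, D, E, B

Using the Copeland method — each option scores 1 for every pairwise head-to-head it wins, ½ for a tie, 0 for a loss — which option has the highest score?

D: beats C, A, and E; loses to B → score 3.
B: beats D and E; loses to C and A → score 2.
C: beats B and E; loses to D and A → score 2.
A: beats B and C; loses to D and E → score 2.
E: beats A; loses to D, B, and C → score 1.
D has the best pairwise record.

D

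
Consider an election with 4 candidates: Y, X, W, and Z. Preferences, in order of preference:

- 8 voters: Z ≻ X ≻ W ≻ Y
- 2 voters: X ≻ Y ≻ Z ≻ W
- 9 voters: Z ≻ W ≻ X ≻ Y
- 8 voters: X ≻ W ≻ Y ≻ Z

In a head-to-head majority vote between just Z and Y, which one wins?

Z

Voters preferring Z to Y: 17; preferring Y to Z: 10.
Z wins the head-to-head.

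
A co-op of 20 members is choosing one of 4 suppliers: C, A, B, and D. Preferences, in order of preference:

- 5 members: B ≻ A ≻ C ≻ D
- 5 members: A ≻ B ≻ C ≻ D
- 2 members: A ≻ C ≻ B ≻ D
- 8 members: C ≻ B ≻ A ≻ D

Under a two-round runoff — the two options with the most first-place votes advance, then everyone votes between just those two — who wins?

A

Round 1 first-place votes: C 8, A 7, B 5, D 0.
C and A advance.
Runoff: C is preferred to A by 8 voters; A by 12.
A wins the runoff.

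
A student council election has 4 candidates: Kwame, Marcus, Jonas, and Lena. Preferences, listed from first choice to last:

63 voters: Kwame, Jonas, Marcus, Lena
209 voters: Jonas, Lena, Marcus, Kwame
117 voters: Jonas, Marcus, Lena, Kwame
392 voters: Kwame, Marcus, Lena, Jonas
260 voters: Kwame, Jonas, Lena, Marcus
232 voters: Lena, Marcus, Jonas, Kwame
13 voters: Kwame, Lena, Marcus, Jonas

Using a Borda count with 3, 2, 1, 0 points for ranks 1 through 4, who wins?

Kwame: 63·3 + 209·0 + 117·0 + 392·3 + 260·3 + 232·0 + 13·3 = 2184
Marcus: 63·1 + 209·1 + 117·2 + 392·2 + 260·0 + 232·2 + 13·1 = 1767
Jonas: 63·2 + 209·3 + 117·3 + 392·0 + 260·2 + 232·1 + 13·0 = 1856
Lena: 63·0 + 209·2 + 117·1 + 392·1 + 260·1 + 232·3 + 13·2 = 1909
Kwame has the highest Borda score (2184).

Kwame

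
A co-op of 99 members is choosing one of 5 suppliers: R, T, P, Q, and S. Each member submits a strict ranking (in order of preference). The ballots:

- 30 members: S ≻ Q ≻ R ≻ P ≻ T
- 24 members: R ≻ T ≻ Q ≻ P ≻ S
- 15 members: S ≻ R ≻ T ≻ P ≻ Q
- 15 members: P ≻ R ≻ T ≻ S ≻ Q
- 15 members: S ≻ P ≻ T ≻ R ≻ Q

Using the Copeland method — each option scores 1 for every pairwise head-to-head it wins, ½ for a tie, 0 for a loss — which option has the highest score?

R: beats T, P, and Q; loses to S → score 3.
T: beats Q; loses to R, P, and S → score 1.
P: beats T; loses to R, Q, and S → score 1.
Q: beats P; loses to R, T, and S → score 1.
S: beats R, T, P, and Q → score 4.
S has the best pairwise record.

S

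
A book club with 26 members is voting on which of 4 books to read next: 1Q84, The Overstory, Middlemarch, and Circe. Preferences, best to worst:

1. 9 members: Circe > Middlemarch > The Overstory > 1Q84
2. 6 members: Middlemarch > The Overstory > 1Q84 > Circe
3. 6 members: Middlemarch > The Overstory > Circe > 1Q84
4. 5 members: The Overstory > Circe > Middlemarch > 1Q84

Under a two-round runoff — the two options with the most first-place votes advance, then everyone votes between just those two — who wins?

Round 1 first-place votes: 1Q84 0, The Overstory 5, Middlemarch 12, Circe 9.
Middlemarch and Circe advance.
Runoff: Middlemarch is preferred to Circe by 12 voters; Circe by 14.
Circe wins the runoff.

Circe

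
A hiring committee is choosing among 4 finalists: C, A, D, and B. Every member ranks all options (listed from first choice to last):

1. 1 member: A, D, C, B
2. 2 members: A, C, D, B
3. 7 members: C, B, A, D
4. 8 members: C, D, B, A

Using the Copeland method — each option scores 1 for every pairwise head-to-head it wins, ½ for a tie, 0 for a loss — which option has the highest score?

C: beats A, D, and B → score 3.
A: beats D; loses to C and B → score 1.
D: beats B; loses to C and A → score 1.
B: beats A; loses to C and D → score 1.
C has the best pairwise record.

C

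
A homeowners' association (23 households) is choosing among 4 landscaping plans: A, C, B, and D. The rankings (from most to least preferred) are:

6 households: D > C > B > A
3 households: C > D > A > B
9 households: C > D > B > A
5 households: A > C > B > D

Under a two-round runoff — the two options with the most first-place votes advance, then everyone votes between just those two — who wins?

C

Round 1 first-place votes: A 5, C 12, B 0, D 6.
C and D advance.
Runoff: C is preferred to D by 17 voters; D by 6.
C wins the runoff.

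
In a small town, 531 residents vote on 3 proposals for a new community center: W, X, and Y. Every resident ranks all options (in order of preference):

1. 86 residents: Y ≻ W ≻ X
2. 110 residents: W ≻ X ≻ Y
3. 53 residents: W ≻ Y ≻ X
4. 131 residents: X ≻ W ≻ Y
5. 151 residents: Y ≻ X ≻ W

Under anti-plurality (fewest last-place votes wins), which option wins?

Last-place votes: W 151, X 139, Y 241.
X is ranked last by the fewest voters, so X wins.

X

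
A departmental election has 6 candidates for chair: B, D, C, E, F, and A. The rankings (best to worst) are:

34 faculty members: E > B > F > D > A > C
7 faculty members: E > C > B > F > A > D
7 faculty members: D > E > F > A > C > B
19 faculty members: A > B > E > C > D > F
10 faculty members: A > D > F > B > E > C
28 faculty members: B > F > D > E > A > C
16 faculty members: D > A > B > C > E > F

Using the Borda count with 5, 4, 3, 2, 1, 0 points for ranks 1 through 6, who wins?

B: 34·4 + 7·3 + 7·0 + 19·4 + 10·2 + 28·5 + 16·3 = 441
D: 34·2 + 7·0 + 7·5 + 19·1 + 10·4 + 28·3 + 16·5 = 326
C: 34·0 + 7·4 + 7·1 + 19·2 + 10·0 + 28·0 + 16·2 = 105
E: 34·5 + 7·5 + 7·4 + 19·3 + 10·1 + 28·2 + 16·1 = 372
F: 34·3 + 7·2 + 7·3 + 19·0 + 10·3 + 28·4 + 16·0 = 279
A: 34·1 + 7·1 + 7·2 + 19·5 + 10·5 + 28·1 + 16·4 = 292
B has the highest Borda score (441).

B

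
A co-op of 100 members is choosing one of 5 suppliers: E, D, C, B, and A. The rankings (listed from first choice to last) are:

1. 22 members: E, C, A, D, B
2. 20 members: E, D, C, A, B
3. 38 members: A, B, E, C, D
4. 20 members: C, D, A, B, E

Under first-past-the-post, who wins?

First-place votes: E 42, D 0, C 20, B 0, A 38.
E has the most first-place votes.

E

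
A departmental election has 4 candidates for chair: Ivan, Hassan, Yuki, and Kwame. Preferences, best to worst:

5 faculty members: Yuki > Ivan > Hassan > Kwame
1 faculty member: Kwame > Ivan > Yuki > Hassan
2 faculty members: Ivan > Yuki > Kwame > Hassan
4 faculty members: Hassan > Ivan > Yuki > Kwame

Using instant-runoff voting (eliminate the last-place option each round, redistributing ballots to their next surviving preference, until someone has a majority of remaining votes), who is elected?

Round 1: Ivan 2, Hassan 4, Yuki 5, Kwame 1. Eliminate Kwame.
Round 2: Ivan 3, Hassan 4, Yuki 5. Eliminate Ivan.
Round 3: Hassan 4, Yuki 8. Yuki has a majority.

Yuki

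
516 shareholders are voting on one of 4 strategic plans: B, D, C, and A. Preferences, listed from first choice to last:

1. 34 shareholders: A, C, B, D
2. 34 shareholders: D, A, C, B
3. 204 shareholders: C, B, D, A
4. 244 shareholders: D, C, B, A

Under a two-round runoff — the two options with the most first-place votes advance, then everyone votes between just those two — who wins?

Round 1 first-place votes: B 0, D 278, C 204, A 34.
D and C advance.
Runoff: D is preferred to C by 278 voters; C by 238.
D wins the runoff.

D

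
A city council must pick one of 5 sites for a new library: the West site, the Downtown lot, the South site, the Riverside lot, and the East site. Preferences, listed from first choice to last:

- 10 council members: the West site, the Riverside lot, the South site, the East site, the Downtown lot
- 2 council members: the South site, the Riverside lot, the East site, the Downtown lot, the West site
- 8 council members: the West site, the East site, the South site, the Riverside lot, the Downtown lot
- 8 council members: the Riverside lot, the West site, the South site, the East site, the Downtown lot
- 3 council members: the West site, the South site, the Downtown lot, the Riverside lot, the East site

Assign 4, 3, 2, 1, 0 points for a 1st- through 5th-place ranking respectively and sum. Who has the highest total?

the West site

the West site: 10·4 + 2·0 + 8·4 + 8·3 + 3·4 = 108
the Downtown lot: 10·0 + 2·1 + 8·0 + 8·0 + 3·2 = 8
the South site: 10·2 + 2·4 + 8·2 + 8·2 + 3·3 = 69
the Riverside lot: 10·3 + 2·3 + 8·1 + 8·4 + 3·1 = 79
the East site: 10·1 + 2·2 + 8·3 + 8·1 + 3·0 = 46
the West site has the highest Borda score (108).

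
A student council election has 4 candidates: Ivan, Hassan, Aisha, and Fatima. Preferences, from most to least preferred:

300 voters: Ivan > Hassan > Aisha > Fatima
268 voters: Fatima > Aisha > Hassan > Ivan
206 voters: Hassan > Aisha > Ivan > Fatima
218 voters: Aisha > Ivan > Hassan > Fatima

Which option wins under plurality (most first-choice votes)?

Ivan

First-place votes: Ivan 300, Hassan 206, Aisha 218, Fatima 268.
Ivan has the most first-place votes.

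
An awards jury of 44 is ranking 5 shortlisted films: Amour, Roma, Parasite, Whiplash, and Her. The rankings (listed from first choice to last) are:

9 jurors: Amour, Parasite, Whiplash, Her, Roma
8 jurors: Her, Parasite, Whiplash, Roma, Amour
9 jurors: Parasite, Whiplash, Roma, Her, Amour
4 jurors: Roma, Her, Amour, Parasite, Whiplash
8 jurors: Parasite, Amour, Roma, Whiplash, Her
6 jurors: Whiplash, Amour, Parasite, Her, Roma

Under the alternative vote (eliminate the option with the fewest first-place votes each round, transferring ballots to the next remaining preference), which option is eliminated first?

Round 1: Amour 9, Roma 4, Parasite 17, Whiplash 6, Her 8. Eliminate Roma.

Roma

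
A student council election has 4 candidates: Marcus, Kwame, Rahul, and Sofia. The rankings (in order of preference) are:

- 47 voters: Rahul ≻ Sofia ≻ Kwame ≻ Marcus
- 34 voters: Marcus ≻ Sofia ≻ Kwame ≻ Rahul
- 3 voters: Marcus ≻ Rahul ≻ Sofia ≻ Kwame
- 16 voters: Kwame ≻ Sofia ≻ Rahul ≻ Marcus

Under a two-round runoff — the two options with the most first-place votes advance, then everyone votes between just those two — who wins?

Rahul

Round 1 first-place votes: Marcus 37, Kwame 16, Rahul 47, Sofia 0.
Rahul and Marcus advance.
Runoff: Rahul is preferred to Marcus by 63 voters; Marcus by 37.
Rahul wins the runoff.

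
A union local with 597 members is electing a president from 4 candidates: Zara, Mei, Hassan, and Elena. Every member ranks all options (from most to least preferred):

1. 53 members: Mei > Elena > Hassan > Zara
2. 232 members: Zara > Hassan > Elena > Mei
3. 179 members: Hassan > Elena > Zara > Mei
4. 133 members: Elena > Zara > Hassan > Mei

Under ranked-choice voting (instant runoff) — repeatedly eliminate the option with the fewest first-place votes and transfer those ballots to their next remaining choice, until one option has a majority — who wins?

Elena

Round 1: Zara 232, Mei 53, Hassan 179, Elena 133. Eliminate Mei.
Round 2: Zara 232, Hassan 179, Elena 186. Eliminate Hassan.
Round 3: Zara 232, Elena 365. Elena has a majority.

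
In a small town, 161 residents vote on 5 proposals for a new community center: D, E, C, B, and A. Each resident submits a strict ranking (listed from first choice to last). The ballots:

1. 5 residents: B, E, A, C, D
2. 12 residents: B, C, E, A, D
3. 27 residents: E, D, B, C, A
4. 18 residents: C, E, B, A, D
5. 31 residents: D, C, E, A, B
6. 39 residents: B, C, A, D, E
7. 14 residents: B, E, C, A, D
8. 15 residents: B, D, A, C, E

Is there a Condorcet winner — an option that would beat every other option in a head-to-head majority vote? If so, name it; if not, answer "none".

B

B vs D: 103–58 for B.
B vs E: 85–76 for B.
B vs C: 112–49 for B.
B vs A: 130–31 for B.
B beats every other option head-to-head.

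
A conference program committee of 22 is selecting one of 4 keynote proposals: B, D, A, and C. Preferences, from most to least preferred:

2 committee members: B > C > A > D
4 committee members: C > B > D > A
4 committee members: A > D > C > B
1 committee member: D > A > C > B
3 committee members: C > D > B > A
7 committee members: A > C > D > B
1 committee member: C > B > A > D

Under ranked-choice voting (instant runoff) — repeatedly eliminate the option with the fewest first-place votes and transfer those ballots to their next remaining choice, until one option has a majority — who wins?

A

Round 1: B 2, D 1, A 11, C 8. Eliminate D.
Round 2: B 2, A 12, C 8. A has a majority.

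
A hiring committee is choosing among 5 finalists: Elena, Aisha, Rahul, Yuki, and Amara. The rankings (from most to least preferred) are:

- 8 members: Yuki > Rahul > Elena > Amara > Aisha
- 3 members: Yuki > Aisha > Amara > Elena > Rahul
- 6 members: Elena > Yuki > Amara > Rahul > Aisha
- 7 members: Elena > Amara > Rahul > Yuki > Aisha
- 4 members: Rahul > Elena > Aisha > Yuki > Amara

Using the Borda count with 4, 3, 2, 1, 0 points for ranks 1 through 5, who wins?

Elena

Elena: 8·2 + 3·1 + 6·4 + 7·4 + 4·3 = 83
Aisha: 8·0 + 3·3 + 6·0 + 7·0 + 4·2 = 17
Rahul: 8·3 + 3·0 + 6·1 + 7·2 + 4·4 = 60
Yuki: 8·4 + 3·4 + 6·3 + 7·1 + 4·1 = 73
Amara: 8·1 + 3·2 + 6·2 + 7·3 + 4·0 = 47
Elena has the highest Borda score (83).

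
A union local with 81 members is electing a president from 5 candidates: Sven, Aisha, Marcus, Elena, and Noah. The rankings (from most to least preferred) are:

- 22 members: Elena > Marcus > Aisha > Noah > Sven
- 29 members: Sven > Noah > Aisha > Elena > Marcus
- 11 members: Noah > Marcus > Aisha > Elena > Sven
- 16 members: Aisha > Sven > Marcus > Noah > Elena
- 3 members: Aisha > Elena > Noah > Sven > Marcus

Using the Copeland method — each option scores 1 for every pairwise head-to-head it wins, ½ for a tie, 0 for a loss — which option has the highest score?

Aisha

Sven: beats Marcus, Elena, and Noah; loses to Aisha → score 3.
Aisha: beats Sven, Marcus, Elena, and Noah → score 4.
Marcus: loses to Sven, Aisha, Elena, and Noah → score 0.
Elena: beats Marcus; loses to Sven, Aisha, and Noah → score 1.
Noah: beats Marcus and Elena; loses to Sven and Aisha → score 2.
Aisha has the best pairwise record.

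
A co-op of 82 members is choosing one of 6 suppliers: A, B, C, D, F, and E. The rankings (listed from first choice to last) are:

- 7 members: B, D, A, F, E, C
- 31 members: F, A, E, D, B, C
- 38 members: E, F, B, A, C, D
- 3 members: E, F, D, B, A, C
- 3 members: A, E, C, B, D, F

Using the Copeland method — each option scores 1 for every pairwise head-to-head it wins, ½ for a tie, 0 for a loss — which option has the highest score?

A: beats C and D; ties E; loses to B and F → score 2.5.
B: beats A, C, and D; loses to F and E → score 3.
C: ties D; loses to A, B, F, and E → score 0.5.
D: ties C; loses to A, B, F, and E → score 0.5.
F: beats A, B, C, and D; loses to E → score 4.
E: beats B, C, D, and F; ties A → score 4.5.
E has the best pairwise record.

E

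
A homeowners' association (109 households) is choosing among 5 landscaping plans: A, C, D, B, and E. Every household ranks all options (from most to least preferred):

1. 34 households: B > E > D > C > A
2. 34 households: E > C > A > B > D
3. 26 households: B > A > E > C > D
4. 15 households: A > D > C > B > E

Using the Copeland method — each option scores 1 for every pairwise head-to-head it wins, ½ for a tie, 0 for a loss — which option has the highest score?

A: beats D; loses to C, B, and E → score 1.
C: beats A and D; loses to B and E → score 2.
D: loses to A, C, B, and E → score 0.
B: beats A, C, D, and E → score 4.
E: beats A, C, and D; loses to B → score 3.
B has the best pairwise record.

B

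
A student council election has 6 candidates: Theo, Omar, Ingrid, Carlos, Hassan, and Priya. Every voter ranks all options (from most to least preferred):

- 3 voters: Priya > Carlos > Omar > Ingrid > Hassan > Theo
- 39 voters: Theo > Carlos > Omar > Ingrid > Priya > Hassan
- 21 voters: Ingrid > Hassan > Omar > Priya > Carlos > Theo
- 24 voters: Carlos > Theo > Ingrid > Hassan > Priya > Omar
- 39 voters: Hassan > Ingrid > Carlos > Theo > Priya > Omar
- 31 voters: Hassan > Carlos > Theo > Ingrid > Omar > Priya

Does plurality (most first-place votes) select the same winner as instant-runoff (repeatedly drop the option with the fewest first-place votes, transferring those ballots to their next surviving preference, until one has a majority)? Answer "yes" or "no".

Plurality — first-place votes: Theo 39, Omar 0, Ingrid 21, Carlos 24, Hassan 70, Priya 3. Winner: Hassan.
Instant-runoff — R1 Theo 39, Omar 0, Ingrid 21, Carlos 24, Hassan 70, Priya 3 (Omar out); R2 Theo 39, Ingrid 21, Carlos 24, Hassan 70, Priya 3 (Priya out); R3 Theo 39, Ingrid 21, Carlos 27, Hassan 70 (Ingrid out); R4 Theo 39, Carlos 27, Hassan 91 (Hassan winner). Winner: Hassan.
The two methods agree.

yes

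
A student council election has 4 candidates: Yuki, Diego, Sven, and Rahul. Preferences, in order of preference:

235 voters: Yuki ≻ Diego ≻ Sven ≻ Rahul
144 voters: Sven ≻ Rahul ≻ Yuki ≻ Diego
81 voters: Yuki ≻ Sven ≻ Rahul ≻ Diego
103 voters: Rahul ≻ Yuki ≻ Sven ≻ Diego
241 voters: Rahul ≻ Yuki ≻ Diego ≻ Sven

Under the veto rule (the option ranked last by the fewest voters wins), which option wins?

Last-place votes: Yuki 0, Diego 328, Sven 241, Rahul 235.
Yuki is ranked last by the fewest voters, so Yuki wins.

Yuki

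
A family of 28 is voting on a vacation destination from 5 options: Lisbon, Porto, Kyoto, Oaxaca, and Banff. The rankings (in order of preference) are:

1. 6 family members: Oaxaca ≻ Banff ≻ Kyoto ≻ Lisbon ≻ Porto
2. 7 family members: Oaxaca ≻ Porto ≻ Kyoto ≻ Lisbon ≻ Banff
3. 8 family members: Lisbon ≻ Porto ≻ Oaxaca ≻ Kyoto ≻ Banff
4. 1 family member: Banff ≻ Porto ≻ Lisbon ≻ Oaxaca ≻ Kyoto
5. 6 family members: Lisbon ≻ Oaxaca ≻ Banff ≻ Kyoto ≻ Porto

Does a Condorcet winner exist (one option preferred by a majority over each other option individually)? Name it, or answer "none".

Lisbon vs Porto: 20–8 for Lisbon.
Lisbon vs Kyoto: 15–13 for Lisbon.
Lisbon vs Oaxaca: 15–13 for Lisbon.
Lisbon vs Banff: 21–7 for Lisbon.
Lisbon beats every other option head-to-head.

Lisbon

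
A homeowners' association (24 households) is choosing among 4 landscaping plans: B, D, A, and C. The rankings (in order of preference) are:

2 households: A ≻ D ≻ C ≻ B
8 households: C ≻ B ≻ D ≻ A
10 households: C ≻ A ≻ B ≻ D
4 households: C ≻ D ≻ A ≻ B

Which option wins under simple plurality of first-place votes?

C

First-place votes: B 0, D 0, A 2, C 22.
C has the most first-place votes.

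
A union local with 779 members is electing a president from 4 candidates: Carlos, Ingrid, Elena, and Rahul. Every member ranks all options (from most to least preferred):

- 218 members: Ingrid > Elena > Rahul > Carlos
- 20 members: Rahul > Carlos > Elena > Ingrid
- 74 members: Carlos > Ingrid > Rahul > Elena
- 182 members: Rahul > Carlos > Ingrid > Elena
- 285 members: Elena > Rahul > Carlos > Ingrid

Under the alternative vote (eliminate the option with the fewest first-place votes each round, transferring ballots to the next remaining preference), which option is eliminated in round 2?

Round 1: Carlos 74, Ingrid 218, Elena 285, Rahul 202. Eliminate Carlos.
Round 2: Ingrid 292, Elena 285, Rahul 202. Eliminate Rahul.

Rahul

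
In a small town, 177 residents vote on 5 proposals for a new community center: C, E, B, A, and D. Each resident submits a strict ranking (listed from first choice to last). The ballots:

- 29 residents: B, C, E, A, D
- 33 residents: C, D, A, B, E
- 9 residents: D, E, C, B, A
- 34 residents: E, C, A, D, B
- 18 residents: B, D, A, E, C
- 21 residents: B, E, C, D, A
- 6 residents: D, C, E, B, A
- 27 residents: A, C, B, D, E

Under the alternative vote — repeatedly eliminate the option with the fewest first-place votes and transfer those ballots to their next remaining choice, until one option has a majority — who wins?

Round 1: C 33, E 34, B 68, A 27, D 15. Eliminate D.
Round 2: C 39, E 43, B 68, A 27. Eliminate A.
Round 3: C 66, E 43, B 68. Eliminate E.
Round 4: C 109, B 68. C has a majority.

C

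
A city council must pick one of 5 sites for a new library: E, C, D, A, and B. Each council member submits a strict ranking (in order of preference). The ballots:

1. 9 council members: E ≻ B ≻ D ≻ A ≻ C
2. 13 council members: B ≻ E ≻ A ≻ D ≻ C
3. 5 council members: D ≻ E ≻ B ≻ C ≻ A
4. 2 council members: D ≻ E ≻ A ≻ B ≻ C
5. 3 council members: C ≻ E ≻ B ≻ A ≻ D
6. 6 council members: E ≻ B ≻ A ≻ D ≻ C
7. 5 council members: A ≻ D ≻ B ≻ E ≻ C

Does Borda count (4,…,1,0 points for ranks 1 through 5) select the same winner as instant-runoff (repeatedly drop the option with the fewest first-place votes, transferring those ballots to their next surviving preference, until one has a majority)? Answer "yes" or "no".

yes

Borda — scores: E 134, C 17, D 80, A 74, B 125. Winner: E.
Instant-runoff — R1 E 15, C 3, D 7, A 5, B 13 (C out); R2 E 18, D 7, A 5, B 13 (A out); R3 E 18, D 12, B 13 (D out); R4 E 25, B 18 (E winner). Winner: E.
The two methods agree.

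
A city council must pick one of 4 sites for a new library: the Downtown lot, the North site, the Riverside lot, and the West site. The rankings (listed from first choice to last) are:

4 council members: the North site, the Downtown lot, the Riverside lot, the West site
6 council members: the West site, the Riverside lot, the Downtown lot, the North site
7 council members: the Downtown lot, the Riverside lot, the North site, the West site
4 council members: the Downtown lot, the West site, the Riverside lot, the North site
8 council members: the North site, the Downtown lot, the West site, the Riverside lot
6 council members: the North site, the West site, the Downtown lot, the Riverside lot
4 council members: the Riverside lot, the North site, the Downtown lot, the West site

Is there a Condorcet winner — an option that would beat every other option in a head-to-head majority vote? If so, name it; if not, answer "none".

none

Checking pairwise contests:
the North site beats the Downtown lot 22–17.
the Riverside lot beats the North site 21–18.
the Downtown lot beats the Riverside lot 29–10.
the Downtown lot beats the West site 27–12.
Every option loses at least one head-to-head, so there is no Condorcet winner.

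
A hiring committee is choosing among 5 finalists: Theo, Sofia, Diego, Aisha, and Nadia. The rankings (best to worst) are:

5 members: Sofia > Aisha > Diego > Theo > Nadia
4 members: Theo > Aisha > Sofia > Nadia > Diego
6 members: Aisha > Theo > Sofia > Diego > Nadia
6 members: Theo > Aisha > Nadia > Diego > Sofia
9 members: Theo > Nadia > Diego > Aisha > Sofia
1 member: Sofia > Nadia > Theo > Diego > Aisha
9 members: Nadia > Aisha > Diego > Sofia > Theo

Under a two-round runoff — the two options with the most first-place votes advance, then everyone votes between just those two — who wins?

Round 1 first-place votes: Theo 19, Sofia 6, Diego 0, Aisha 6, Nadia 9.
Theo and Nadia advance.
Runoff: Theo is preferred to Nadia by 30 voters; Nadia by 10.
Theo wins the runoff.

Theo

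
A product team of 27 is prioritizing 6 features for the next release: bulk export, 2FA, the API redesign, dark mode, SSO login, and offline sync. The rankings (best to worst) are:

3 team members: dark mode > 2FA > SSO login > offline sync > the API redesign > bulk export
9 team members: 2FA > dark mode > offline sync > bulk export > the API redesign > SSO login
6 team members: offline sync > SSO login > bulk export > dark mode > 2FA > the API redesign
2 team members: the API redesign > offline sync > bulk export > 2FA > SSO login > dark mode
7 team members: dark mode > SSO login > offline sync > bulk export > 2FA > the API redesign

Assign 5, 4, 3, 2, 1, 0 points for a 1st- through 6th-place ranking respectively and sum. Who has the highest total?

bulk export: 3·0 + 9·2 + 6·3 + 2·3 + 7·2 = 56
2FA: 3·4 + 9·5 + 6·1 + 2·2 + 7·1 = 74
the API redesign: 3·1 + 9·1 + 6·0 + 2·5 + 7·0 = 22
dark mode: 3·5 + 9·4 + 6·2 + 2·0 + 7·5 = 98
SSO login: 3·3 + 9·0 + 6·4 + 2·1 + 7·4 = 63
offline sync: 3·2 + 9·3 + 6·5 + 2·4 + 7·3 = 92
dark mode has the highest Borda score (98).

dark mode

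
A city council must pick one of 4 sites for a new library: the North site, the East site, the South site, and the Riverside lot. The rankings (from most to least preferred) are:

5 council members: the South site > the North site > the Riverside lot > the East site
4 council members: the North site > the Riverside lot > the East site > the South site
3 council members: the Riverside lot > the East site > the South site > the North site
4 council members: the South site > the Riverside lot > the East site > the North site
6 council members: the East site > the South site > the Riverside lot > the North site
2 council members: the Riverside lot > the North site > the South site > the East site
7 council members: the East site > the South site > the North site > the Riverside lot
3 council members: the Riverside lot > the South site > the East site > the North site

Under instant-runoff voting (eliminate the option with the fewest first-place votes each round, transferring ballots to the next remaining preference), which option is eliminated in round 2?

the South site

Round 1: the North site 4, the East site 13, the South site 9, the Riverside lot 8. Eliminate the North site.
Round 2: the East site 13, the South site 9, the Riverside lot 12. Eliminate the South site.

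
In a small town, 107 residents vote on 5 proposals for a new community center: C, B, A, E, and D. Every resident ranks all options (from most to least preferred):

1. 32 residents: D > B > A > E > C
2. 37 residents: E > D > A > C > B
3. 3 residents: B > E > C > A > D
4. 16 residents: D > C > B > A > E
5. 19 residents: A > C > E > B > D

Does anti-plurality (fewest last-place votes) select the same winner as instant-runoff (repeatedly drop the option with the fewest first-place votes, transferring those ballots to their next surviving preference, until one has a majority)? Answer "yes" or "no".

no

Anti-plurality — last-place votes: C 32, B 37, A 0, E 16, D 22. Winner: A.
Instant-runoff — R1 C 0, B 3, A 19, E 37, D 48 (C out); R2 B 3, A 19, E 37, D 48 (B out); R3 A 19, E 40, D 48 (A out); R4 E 59, D 48 (E winner). Winner: E.
The two methods disagree.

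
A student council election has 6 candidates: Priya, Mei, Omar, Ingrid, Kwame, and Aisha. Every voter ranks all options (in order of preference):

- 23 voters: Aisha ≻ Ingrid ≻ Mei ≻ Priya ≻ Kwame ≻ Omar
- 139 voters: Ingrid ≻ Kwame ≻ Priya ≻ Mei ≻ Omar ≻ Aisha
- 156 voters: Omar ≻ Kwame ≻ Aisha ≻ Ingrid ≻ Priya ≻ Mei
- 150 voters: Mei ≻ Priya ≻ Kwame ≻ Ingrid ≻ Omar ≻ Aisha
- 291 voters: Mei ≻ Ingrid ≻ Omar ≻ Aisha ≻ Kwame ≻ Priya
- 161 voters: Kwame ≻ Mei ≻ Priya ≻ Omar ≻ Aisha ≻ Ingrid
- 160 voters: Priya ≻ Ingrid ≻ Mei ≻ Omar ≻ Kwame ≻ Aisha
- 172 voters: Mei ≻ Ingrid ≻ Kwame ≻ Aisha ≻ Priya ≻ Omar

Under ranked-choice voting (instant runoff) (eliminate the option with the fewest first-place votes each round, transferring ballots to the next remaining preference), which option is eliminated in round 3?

Round 1: Priya 160, Mei 613, Omar 156, Ingrid 139, Kwame 161, Aisha 23. Eliminate Aisha.
Round 2: Priya 160, Mei 613, Omar 156, Ingrid 162, Kwame 161. Eliminate Omar.
Round 3: Priya 160, Mei 613, Ingrid 162, Kwame 317. Eliminate Priya.

Priya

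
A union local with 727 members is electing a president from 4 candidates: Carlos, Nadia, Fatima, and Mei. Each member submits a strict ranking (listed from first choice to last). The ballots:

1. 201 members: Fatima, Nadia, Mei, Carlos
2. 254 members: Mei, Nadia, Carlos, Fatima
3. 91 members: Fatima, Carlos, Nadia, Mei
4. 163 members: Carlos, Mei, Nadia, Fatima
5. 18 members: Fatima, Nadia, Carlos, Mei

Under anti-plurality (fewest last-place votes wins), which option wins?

Last-place votes: Carlos 201, Nadia 0, Fatima 417, Mei 109.
Nadia is ranked last by the fewest voters, so Nadia wins.

Nadia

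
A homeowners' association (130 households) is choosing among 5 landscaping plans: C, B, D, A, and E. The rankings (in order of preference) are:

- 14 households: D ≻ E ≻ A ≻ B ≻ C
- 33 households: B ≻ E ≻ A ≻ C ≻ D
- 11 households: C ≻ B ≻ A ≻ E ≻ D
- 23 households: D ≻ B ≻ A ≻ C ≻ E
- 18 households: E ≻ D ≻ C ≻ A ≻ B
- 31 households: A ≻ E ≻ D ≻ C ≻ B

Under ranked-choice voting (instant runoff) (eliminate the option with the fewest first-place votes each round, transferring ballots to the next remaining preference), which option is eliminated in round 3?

Round 1: C 11, B 33, D 37, A 31, E 18. Eliminate C.
Round 2: B 44, D 37, A 31, E 18. Eliminate E.
Round 3: B 44, D 55, A 31. Eliminate A.

A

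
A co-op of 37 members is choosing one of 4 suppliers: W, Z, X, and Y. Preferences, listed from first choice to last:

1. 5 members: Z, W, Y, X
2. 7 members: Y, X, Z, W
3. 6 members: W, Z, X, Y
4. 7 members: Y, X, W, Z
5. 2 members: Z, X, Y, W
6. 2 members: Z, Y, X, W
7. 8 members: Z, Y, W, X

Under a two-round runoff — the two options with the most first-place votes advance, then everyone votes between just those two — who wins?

Z

Round 1 first-place votes: W 6, Z 17, X 0, Y 14.
Z and Y advance.
Runoff: Z is preferred to Y by 23 voters; Y by 14.
Z wins the runoff.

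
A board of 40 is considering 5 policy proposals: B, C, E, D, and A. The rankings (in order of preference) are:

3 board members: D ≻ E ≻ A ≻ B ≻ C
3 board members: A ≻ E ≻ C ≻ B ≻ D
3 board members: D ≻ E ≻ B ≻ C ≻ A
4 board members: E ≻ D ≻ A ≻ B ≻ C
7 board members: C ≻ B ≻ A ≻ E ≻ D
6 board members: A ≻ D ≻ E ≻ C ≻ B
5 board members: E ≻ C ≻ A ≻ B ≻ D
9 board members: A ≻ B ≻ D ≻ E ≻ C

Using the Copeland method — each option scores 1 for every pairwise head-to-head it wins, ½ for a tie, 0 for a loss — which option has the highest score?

B: beats D; loses to C, E, and A → score 1.
C: beats B; loses to E, D, and A → score 1.
E: beats B and C; loses to D and A → score 2.
D: beats C and E; loses to B and A → score 2.
A: beats B, C, E, and D → score 4.
A has the best pairwise record.

A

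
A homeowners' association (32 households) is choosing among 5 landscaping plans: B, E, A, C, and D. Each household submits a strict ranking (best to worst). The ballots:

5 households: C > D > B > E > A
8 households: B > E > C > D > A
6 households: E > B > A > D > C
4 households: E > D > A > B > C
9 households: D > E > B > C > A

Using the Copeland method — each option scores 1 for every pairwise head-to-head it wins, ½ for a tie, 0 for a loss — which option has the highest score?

E

B: beats A and C; loses to E and D → score 2.
E: beats B, A, C, and D → score 4.
A: loses to B, E, C, and D → score 0.
C: beats A; loses to B, E, and D → score 1.
D: beats B, A, and C; loses to E → score 3.
E has the best pairwise record.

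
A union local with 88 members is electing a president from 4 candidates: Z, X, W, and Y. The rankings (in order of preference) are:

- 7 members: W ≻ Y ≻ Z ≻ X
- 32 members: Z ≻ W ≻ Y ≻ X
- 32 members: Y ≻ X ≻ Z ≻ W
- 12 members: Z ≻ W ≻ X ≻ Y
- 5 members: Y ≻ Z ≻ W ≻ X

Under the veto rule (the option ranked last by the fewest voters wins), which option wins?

Last-place votes: Z 0, X 44, W 32, Y 12.
Z is ranked last by the fewest voters, so Z wins.

Z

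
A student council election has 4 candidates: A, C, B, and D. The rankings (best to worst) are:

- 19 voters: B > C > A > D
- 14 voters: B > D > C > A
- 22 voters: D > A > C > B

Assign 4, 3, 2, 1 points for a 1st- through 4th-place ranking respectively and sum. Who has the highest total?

B

A: 19·2 + 14·1 + 22·3 = 118
C: 19·3 + 14·2 + 22·2 = 129
B: 19·4 + 14·4 + 22·1 = 154
D: 19·1 + 14·3 + 22·4 = 149
B has the highest Borda score (154).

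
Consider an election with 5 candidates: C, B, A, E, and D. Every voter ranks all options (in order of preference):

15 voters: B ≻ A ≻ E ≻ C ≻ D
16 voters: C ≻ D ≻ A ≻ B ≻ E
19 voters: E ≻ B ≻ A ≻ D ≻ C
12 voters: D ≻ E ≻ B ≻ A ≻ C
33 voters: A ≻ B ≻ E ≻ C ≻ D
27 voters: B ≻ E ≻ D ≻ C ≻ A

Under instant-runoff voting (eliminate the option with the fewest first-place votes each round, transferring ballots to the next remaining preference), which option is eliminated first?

Round 1: C 16, B 42, A 33, E 19, D 12. Eliminate D.

D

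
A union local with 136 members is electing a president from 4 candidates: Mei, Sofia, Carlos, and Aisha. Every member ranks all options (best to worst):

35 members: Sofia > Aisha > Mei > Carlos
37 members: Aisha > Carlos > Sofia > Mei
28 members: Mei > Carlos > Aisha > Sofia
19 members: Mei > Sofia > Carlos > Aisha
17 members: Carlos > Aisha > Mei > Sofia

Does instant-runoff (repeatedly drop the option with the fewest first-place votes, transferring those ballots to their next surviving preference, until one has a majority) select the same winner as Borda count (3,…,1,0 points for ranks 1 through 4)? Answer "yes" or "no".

yes

Instant-runoff — R1 Mei 47, Sofia 35, Carlos 17, Aisha 37 (Carlos out); R2 Mei 47, Sofia 35, Aisha 54 (Sofia out); R3 Mei 47, Aisha 89 (Aisha winner). Winner: Aisha.
Borda — scores: Mei 193, Sofia 180, Carlos 200, Aisha 243. Winner: Aisha.
The two methods agree.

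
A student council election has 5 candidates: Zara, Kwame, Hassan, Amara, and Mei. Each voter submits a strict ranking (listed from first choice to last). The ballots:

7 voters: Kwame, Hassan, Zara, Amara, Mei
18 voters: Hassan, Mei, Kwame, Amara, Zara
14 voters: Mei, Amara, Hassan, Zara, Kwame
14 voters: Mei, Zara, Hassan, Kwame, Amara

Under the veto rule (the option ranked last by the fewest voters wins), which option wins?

Hassan

Last-place votes: Zara 18, Kwame 14, Hassan 0, Amara 14, Mei 7.
Hassan is ranked last by the fewest voters, so Hassan wins.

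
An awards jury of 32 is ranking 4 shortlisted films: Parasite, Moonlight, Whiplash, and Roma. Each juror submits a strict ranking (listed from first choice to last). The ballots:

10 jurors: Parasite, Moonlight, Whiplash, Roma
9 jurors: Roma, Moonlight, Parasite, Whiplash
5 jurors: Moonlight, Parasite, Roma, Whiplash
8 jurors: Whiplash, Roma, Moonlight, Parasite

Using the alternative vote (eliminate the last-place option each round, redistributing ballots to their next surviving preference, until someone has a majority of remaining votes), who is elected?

Round 1: Parasite 10, Moonlight 5, Whiplash 8, Roma 9. Eliminate Moonlight.
Round 2: Parasite 15, Whiplash 8, Roma 9. Eliminate Whiplash.
Round 3: Parasite 15, Roma 17. Roma has a majority.

Roma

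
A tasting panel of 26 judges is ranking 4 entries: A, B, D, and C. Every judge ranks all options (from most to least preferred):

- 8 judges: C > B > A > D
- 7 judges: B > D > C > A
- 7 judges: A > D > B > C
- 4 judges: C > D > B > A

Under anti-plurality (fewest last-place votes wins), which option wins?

Last-place votes: A 11, B 0, D 8, C 7.
B is ranked last by the fewest voters, so B wins.

B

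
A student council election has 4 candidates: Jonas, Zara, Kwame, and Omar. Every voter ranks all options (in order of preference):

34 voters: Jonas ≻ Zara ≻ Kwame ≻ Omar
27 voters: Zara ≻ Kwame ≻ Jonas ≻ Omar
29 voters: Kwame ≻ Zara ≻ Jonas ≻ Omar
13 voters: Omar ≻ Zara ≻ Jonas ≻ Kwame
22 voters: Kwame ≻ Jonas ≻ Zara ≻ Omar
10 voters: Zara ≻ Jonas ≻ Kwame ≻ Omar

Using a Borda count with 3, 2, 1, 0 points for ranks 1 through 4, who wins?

Zara

Jonas: 34·3 + 27·1 + 29·1 + 13·1 + 22·2 + 10·2 = 235
Zara: 34·2 + 27·3 + 29·2 + 13·2 + 22·1 + 10·3 = 285
Kwame: 34·1 + 27·2 + 29·3 + 13·0 + 22·3 + 10·1 = 251
Omar: 34·0 + 27·0 + 29·0 + 13·3 + 22·0 + 10·0 = 39
Zara has the highest Borda score (285).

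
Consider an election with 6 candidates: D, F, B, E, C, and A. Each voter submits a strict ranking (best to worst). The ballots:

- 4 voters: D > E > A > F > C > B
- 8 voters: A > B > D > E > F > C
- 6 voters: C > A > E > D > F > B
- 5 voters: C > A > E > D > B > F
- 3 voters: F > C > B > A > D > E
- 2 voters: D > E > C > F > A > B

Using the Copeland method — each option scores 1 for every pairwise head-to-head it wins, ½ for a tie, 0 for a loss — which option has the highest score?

A

D: beats F, B, and E; ties C; loses to A → score 3.5.
F: beats B and C; loses to D, E, and A → score 2.
B: loses to D, F, E, C, and A → score 0.
E: beats F and B; ties C; loses to D and A → score 2.5.
C: beats B and A; ties D and E; loses to F → score 3.
A: beats D, F, B, and E; loses to C → score 4.
A has the best pairwise record.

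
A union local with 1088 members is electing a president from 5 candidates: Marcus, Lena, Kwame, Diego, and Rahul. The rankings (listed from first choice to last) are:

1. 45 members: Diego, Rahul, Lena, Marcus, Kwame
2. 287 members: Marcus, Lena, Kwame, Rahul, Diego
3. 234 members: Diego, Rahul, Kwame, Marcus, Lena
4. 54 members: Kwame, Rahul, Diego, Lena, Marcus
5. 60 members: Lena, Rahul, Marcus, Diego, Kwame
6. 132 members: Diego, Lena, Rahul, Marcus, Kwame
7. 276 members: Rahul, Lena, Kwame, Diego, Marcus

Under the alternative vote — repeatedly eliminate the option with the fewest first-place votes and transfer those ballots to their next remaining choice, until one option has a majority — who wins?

Round 1: Marcus 287, Lena 60, Kwame 54, Diego 411, Rahul 276. Eliminate Kwame.
Round 2: Marcus 287, Lena 60, Diego 411, Rahul 330. Eliminate Lena.
Round 3: Marcus 287, Diego 411, Rahul 390. Eliminate Marcus.
Round 4: Diego 411, Rahul 677. Rahul has a majority.

Rahul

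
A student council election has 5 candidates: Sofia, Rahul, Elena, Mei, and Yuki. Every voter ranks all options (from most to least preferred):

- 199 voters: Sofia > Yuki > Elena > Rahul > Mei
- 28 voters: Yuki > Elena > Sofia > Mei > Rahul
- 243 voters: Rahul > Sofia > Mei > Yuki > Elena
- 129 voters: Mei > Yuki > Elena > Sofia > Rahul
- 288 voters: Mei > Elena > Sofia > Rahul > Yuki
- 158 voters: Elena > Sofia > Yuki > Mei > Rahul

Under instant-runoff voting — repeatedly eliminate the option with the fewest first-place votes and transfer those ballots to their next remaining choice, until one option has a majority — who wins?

Sofia

Round 1: Sofia 199, Rahul 243, Elena 158, Mei 417, Yuki 28. Eliminate Yuki.
Round 2: Sofia 199, Rahul 243, Elena 186, Mei 417. Eliminate Elena.
Round 3: Sofia 385, Rahul 243, Mei 417. Eliminate Rahul.
Round 4: Sofia 628, Mei 417. Sofia has a majority.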